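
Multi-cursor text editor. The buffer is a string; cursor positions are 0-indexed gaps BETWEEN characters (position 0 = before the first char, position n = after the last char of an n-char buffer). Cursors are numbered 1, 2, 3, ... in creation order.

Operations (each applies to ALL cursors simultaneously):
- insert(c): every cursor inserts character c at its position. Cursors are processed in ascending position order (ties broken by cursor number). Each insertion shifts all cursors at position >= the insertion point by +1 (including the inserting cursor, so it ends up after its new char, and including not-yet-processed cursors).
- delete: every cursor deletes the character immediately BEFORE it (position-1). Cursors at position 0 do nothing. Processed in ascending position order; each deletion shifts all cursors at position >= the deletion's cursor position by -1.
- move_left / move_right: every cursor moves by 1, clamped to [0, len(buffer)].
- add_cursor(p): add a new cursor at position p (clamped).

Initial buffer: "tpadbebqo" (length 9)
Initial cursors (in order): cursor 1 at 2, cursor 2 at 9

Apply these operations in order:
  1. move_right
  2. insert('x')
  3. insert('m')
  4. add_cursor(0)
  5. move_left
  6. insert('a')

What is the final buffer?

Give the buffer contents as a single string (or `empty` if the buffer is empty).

Answer: atpaxamdbebqoxam

Derivation:
After op 1 (move_right): buffer="tpadbebqo" (len 9), cursors c1@3 c2@9, authorship .........
After op 2 (insert('x')): buffer="tpaxdbebqox" (len 11), cursors c1@4 c2@11, authorship ...1......2
After op 3 (insert('m')): buffer="tpaxmdbebqoxm" (len 13), cursors c1@5 c2@13, authorship ...11......22
After op 4 (add_cursor(0)): buffer="tpaxmdbebqoxm" (len 13), cursors c3@0 c1@5 c2@13, authorship ...11......22
After op 5 (move_left): buffer="tpaxmdbebqoxm" (len 13), cursors c3@0 c1@4 c2@12, authorship ...11......22
After op 6 (insert('a')): buffer="atpaxamdbebqoxam" (len 16), cursors c3@1 c1@6 c2@15, authorship 3...111......222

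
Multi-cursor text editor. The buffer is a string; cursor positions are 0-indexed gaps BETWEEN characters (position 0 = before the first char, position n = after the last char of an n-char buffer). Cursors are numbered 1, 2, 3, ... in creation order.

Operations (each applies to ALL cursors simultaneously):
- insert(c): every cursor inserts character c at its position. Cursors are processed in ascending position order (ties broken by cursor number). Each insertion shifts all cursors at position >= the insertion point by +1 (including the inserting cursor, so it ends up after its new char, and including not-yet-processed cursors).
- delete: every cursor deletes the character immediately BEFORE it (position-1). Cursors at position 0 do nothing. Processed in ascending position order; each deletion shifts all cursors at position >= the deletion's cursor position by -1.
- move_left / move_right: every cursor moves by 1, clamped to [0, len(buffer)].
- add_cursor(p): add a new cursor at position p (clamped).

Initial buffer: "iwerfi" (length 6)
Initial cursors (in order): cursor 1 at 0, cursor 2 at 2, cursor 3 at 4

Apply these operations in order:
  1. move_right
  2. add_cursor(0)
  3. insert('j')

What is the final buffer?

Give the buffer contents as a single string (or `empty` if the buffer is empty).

After op 1 (move_right): buffer="iwerfi" (len 6), cursors c1@1 c2@3 c3@5, authorship ......
After op 2 (add_cursor(0)): buffer="iwerfi" (len 6), cursors c4@0 c1@1 c2@3 c3@5, authorship ......
After op 3 (insert('j')): buffer="jijwejrfji" (len 10), cursors c4@1 c1@3 c2@6 c3@9, authorship 4.1..2..3.

Answer: jijwejrfji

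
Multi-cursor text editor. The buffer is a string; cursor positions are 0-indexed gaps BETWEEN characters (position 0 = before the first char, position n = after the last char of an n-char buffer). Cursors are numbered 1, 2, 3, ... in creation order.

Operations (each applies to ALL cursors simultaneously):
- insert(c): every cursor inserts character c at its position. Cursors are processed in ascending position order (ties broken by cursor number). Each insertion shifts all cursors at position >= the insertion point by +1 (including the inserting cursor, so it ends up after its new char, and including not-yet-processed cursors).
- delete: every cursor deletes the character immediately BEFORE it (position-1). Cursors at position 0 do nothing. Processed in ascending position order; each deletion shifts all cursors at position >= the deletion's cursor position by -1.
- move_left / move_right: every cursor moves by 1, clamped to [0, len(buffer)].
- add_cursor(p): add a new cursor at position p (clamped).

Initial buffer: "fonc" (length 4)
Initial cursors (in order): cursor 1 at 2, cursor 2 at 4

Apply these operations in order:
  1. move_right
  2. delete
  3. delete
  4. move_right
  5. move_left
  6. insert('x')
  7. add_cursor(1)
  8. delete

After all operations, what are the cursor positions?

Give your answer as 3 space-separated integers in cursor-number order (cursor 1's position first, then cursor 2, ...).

Answer: 0 0 0

Derivation:
After op 1 (move_right): buffer="fonc" (len 4), cursors c1@3 c2@4, authorship ....
After op 2 (delete): buffer="fo" (len 2), cursors c1@2 c2@2, authorship ..
After op 3 (delete): buffer="" (len 0), cursors c1@0 c2@0, authorship 
After op 4 (move_right): buffer="" (len 0), cursors c1@0 c2@0, authorship 
After op 5 (move_left): buffer="" (len 0), cursors c1@0 c2@0, authorship 
After op 6 (insert('x')): buffer="xx" (len 2), cursors c1@2 c2@2, authorship 12
After op 7 (add_cursor(1)): buffer="xx" (len 2), cursors c3@1 c1@2 c2@2, authorship 12
After op 8 (delete): buffer="" (len 0), cursors c1@0 c2@0 c3@0, authorship 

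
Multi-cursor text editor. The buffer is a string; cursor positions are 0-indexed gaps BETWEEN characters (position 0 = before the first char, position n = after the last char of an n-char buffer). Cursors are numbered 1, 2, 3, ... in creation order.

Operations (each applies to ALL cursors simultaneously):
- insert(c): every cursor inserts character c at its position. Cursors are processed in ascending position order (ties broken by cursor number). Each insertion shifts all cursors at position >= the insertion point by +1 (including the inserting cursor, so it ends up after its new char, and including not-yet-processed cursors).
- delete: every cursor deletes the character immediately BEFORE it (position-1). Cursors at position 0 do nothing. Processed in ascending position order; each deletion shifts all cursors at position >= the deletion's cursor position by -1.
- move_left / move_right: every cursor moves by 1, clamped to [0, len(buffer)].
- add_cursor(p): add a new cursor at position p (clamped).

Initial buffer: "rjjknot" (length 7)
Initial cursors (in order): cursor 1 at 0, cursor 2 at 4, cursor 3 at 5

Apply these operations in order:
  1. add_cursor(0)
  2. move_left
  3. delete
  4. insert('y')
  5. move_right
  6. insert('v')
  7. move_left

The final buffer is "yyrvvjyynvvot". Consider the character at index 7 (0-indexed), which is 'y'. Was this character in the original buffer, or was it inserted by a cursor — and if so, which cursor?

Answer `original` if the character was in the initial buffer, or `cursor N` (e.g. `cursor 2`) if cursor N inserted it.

Answer: cursor 3

Derivation:
After op 1 (add_cursor(0)): buffer="rjjknot" (len 7), cursors c1@0 c4@0 c2@4 c3@5, authorship .......
After op 2 (move_left): buffer="rjjknot" (len 7), cursors c1@0 c4@0 c2@3 c3@4, authorship .......
After op 3 (delete): buffer="rjnot" (len 5), cursors c1@0 c4@0 c2@2 c3@2, authorship .....
After op 4 (insert('y')): buffer="yyrjyynot" (len 9), cursors c1@2 c4@2 c2@6 c3@6, authorship 14..23...
After op 5 (move_right): buffer="yyrjyynot" (len 9), cursors c1@3 c4@3 c2@7 c3@7, authorship 14..23...
After op 6 (insert('v')): buffer="yyrvvjyynvvot" (len 13), cursors c1@5 c4@5 c2@11 c3@11, authorship 14.14.23.23..
After op 7 (move_left): buffer="yyrvvjyynvvot" (len 13), cursors c1@4 c4@4 c2@10 c3@10, authorship 14.14.23.23..
Authorship (.=original, N=cursor N): 1 4 . 1 4 . 2 3 . 2 3 . .
Index 7: author = 3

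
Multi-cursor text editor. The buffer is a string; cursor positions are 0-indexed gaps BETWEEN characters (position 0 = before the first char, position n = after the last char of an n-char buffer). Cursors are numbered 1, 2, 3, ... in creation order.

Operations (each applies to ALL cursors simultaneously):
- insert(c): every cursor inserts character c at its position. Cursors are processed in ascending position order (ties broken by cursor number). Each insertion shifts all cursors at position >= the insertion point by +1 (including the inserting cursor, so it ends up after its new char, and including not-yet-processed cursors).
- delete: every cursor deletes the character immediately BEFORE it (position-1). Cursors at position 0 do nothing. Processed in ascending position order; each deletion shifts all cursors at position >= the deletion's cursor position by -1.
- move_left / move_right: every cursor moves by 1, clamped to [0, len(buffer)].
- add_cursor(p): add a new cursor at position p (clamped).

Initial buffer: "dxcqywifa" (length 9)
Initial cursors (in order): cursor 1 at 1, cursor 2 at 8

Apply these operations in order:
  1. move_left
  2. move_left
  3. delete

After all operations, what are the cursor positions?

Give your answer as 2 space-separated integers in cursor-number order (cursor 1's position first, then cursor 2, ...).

After op 1 (move_left): buffer="dxcqywifa" (len 9), cursors c1@0 c2@7, authorship .........
After op 2 (move_left): buffer="dxcqywifa" (len 9), cursors c1@0 c2@6, authorship .........
After op 3 (delete): buffer="dxcqyifa" (len 8), cursors c1@0 c2@5, authorship ........

Answer: 0 5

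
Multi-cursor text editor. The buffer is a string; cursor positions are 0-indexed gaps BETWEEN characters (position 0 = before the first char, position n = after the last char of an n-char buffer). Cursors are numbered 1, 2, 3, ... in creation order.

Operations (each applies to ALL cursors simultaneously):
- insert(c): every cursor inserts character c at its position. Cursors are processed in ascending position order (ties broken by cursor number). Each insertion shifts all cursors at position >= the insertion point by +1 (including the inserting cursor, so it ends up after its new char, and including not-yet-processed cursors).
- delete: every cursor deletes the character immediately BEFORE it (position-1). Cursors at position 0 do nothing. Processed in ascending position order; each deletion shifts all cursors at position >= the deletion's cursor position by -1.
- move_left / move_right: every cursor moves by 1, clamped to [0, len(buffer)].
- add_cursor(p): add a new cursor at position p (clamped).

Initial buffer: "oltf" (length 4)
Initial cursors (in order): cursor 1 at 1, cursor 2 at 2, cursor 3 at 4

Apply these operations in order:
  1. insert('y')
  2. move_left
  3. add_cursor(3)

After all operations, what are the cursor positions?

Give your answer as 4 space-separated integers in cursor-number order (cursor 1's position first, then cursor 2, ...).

After op 1 (insert('y')): buffer="oylytfy" (len 7), cursors c1@2 c2@4 c3@7, authorship .1.2..3
After op 2 (move_left): buffer="oylytfy" (len 7), cursors c1@1 c2@3 c3@6, authorship .1.2..3
After op 3 (add_cursor(3)): buffer="oylytfy" (len 7), cursors c1@1 c2@3 c4@3 c3@6, authorship .1.2..3

Answer: 1 3 6 3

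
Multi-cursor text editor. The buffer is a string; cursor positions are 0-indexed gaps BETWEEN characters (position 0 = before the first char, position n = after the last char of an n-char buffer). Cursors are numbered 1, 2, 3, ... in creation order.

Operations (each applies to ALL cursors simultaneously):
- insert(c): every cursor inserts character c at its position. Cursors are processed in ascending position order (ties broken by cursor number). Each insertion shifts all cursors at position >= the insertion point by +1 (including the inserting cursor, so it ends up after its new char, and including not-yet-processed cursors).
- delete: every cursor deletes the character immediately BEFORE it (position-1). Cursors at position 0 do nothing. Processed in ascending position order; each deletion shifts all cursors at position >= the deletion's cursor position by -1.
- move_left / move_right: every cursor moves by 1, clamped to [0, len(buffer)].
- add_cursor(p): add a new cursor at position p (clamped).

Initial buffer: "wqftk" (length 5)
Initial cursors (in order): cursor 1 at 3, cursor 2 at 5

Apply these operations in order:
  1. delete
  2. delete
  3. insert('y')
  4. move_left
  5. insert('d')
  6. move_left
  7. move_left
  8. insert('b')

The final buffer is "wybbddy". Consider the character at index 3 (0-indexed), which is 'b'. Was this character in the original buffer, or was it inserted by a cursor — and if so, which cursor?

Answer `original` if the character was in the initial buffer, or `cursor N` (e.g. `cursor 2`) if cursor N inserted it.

Answer: cursor 2

Derivation:
After op 1 (delete): buffer="wqt" (len 3), cursors c1@2 c2@3, authorship ...
After op 2 (delete): buffer="w" (len 1), cursors c1@1 c2@1, authorship .
After op 3 (insert('y')): buffer="wyy" (len 3), cursors c1@3 c2@3, authorship .12
After op 4 (move_left): buffer="wyy" (len 3), cursors c1@2 c2@2, authorship .12
After op 5 (insert('d')): buffer="wyddy" (len 5), cursors c1@4 c2@4, authorship .1122
After op 6 (move_left): buffer="wyddy" (len 5), cursors c1@3 c2@3, authorship .1122
After op 7 (move_left): buffer="wyddy" (len 5), cursors c1@2 c2@2, authorship .1122
After op 8 (insert('b')): buffer="wybbddy" (len 7), cursors c1@4 c2@4, authorship .112122
Authorship (.=original, N=cursor N): . 1 1 2 1 2 2
Index 3: author = 2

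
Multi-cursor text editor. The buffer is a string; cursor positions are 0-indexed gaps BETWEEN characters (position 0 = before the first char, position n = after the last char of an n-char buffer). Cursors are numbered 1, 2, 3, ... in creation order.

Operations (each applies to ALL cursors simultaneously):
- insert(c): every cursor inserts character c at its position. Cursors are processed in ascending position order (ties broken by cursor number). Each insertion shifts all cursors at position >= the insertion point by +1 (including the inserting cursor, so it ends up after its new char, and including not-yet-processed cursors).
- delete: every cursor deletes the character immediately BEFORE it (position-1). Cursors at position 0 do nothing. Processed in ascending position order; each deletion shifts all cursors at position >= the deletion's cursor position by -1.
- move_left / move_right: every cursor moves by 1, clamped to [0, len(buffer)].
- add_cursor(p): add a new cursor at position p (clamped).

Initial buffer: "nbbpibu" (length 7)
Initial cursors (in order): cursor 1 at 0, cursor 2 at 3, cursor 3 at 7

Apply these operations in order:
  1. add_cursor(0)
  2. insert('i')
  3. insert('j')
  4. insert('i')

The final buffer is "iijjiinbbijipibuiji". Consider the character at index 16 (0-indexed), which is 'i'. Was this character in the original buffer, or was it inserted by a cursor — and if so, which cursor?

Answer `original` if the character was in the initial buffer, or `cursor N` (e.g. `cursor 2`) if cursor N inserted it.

Answer: cursor 3

Derivation:
After op 1 (add_cursor(0)): buffer="nbbpibu" (len 7), cursors c1@0 c4@0 c2@3 c3@7, authorship .......
After op 2 (insert('i')): buffer="iinbbipibui" (len 11), cursors c1@2 c4@2 c2@6 c3@11, authorship 14...2....3
After op 3 (insert('j')): buffer="iijjnbbijpibuij" (len 15), cursors c1@4 c4@4 c2@9 c3@15, authorship 1414...22....33
After op 4 (insert('i')): buffer="iijjiinbbijipibuiji" (len 19), cursors c1@6 c4@6 c2@12 c3@19, authorship 141414...222....333
Authorship (.=original, N=cursor N): 1 4 1 4 1 4 . . . 2 2 2 . . . . 3 3 3
Index 16: author = 3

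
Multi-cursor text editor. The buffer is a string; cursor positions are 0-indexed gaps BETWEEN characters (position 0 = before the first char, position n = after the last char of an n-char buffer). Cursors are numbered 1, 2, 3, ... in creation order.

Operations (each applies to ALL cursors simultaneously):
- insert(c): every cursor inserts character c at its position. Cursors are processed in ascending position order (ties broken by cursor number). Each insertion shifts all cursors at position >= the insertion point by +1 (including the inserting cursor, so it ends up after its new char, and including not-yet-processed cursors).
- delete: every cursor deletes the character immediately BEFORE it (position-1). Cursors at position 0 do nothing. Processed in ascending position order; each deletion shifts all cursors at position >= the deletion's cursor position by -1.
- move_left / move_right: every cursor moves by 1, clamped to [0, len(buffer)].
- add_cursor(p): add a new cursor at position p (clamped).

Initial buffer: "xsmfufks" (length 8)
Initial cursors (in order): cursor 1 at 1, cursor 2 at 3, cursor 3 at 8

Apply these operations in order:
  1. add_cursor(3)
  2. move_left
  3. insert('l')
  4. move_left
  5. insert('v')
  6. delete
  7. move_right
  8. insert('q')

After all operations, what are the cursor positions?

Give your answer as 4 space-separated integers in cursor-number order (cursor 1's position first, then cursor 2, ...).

After op 1 (add_cursor(3)): buffer="xsmfufks" (len 8), cursors c1@1 c2@3 c4@3 c3@8, authorship ........
After op 2 (move_left): buffer="xsmfufks" (len 8), cursors c1@0 c2@2 c4@2 c3@7, authorship ........
After op 3 (insert('l')): buffer="lxsllmfufkls" (len 12), cursors c1@1 c2@5 c4@5 c3@11, authorship 1..24.....3.
After op 4 (move_left): buffer="lxsllmfufkls" (len 12), cursors c1@0 c2@4 c4@4 c3@10, authorship 1..24.....3.
After op 5 (insert('v')): buffer="vlxslvvlmfufkvls" (len 16), cursors c1@1 c2@7 c4@7 c3@14, authorship 11..2244.....33.
After op 6 (delete): buffer="lxsllmfufkls" (len 12), cursors c1@0 c2@4 c4@4 c3@10, authorship 1..24.....3.
After op 7 (move_right): buffer="lxsllmfufkls" (len 12), cursors c1@1 c2@5 c4@5 c3@11, authorship 1..24.....3.
After op 8 (insert('q')): buffer="lqxsllqqmfufklqs" (len 16), cursors c1@2 c2@8 c4@8 c3@15, authorship 11..2424.....33.

Answer: 2 8 15 8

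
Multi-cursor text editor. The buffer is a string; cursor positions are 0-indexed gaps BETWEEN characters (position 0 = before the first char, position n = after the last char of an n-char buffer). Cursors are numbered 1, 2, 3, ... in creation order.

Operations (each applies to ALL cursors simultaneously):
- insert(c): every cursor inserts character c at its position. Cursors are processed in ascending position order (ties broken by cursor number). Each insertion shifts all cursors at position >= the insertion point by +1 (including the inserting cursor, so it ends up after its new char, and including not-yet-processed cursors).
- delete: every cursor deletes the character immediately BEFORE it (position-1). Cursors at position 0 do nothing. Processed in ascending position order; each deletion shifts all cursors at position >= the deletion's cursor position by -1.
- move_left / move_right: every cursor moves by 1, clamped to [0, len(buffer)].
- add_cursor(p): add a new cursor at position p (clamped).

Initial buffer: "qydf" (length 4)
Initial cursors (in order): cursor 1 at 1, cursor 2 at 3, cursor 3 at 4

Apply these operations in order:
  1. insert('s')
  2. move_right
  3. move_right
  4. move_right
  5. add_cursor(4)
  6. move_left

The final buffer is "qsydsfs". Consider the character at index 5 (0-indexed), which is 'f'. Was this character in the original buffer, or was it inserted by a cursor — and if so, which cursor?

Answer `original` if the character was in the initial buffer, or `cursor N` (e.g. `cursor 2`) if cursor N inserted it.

Answer: original

Derivation:
After op 1 (insert('s')): buffer="qsydsfs" (len 7), cursors c1@2 c2@5 c3@7, authorship .1..2.3
After op 2 (move_right): buffer="qsydsfs" (len 7), cursors c1@3 c2@6 c3@7, authorship .1..2.3
After op 3 (move_right): buffer="qsydsfs" (len 7), cursors c1@4 c2@7 c3@7, authorship .1..2.3
After op 4 (move_right): buffer="qsydsfs" (len 7), cursors c1@5 c2@7 c3@7, authorship .1..2.3
After op 5 (add_cursor(4)): buffer="qsydsfs" (len 7), cursors c4@4 c1@5 c2@7 c3@7, authorship .1..2.3
After op 6 (move_left): buffer="qsydsfs" (len 7), cursors c4@3 c1@4 c2@6 c3@6, authorship .1..2.3
Authorship (.=original, N=cursor N): . 1 . . 2 . 3
Index 5: author = original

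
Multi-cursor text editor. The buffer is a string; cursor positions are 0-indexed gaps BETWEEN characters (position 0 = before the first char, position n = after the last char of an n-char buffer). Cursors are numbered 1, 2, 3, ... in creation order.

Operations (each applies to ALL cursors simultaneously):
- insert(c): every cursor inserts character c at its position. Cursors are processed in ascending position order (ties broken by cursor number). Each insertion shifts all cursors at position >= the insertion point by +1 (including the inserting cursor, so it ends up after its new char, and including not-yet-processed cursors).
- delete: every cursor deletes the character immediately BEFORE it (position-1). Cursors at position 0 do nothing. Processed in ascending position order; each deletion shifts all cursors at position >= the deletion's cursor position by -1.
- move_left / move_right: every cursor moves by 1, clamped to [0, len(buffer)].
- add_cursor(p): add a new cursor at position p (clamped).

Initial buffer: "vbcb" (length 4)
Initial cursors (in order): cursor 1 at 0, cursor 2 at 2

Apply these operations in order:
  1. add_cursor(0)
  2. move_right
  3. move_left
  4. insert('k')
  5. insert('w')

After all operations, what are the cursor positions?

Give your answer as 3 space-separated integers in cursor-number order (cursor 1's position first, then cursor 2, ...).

After op 1 (add_cursor(0)): buffer="vbcb" (len 4), cursors c1@0 c3@0 c2@2, authorship ....
After op 2 (move_right): buffer="vbcb" (len 4), cursors c1@1 c3@1 c2@3, authorship ....
After op 3 (move_left): buffer="vbcb" (len 4), cursors c1@0 c3@0 c2@2, authorship ....
After op 4 (insert('k')): buffer="kkvbkcb" (len 7), cursors c1@2 c3@2 c2@5, authorship 13..2..
After op 5 (insert('w')): buffer="kkwwvbkwcb" (len 10), cursors c1@4 c3@4 c2@8, authorship 1313..22..

Answer: 4 8 4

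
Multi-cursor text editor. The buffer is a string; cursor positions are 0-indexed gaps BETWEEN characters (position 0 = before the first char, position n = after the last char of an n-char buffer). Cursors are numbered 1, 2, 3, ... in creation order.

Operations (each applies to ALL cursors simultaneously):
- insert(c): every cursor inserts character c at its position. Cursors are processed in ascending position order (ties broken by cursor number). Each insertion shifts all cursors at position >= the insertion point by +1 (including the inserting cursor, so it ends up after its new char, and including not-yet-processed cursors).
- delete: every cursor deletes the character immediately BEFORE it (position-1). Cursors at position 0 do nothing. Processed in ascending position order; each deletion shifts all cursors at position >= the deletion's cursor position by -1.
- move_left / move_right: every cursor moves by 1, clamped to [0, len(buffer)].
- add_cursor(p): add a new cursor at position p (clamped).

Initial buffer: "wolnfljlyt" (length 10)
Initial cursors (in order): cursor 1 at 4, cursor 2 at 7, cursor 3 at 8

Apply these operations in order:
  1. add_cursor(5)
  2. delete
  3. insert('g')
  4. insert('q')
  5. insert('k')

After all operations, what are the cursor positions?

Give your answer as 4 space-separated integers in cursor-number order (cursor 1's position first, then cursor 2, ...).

Answer: 9 16 16 9

Derivation:
After op 1 (add_cursor(5)): buffer="wolnfljlyt" (len 10), cursors c1@4 c4@5 c2@7 c3@8, authorship ..........
After op 2 (delete): buffer="wollyt" (len 6), cursors c1@3 c4@3 c2@4 c3@4, authorship ......
After op 3 (insert('g')): buffer="wolgglggyt" (len 10), cursors c1@5 c4@5 c2@8 c3@8, authorship ...14.23..
After op 4 (insert('q')): buffer="wolggqqlggqqyt" (len 14), cursors c1@7 c4@7 c2@12 c3@12, authorship ...1414.2323..
After op 5 (insert('k')): buffer="wolggqqkklggqqkkyt" (len 18), cursors c1@9 c4@9 c2@16 c3@16, authorship ...141414.232323..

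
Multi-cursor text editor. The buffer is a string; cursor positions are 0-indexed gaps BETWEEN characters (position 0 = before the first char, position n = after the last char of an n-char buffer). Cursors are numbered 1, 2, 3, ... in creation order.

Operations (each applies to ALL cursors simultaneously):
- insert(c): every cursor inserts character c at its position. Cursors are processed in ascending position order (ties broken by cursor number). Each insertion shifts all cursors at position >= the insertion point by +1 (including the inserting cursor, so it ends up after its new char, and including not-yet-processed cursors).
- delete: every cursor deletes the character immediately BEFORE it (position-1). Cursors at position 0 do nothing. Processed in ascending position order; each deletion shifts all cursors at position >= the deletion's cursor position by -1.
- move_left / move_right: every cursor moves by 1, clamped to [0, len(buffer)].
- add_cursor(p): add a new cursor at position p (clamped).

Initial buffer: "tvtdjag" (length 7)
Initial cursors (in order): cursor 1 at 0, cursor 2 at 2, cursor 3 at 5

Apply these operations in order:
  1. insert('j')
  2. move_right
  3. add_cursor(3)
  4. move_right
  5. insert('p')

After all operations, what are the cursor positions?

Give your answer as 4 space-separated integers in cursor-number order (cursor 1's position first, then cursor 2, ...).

Answer: 4 9 14 6

Derivation:
After op 1 (insert('j')): buffer="jtvjtdjjag" (len 10), cursors c1@1 c2@4 c3@8, authorship 1..2...3..
After op 2 (move_right): buffer="jtvjtdjjag" (len 10), cursors c1@2 c2@5 c3@9, authorship 1..2...3..
After op 3 (add_cursor(3)): buffer="jtvjtdjjag" (len 10), cursors c1@2 c4@3 c2@5 c3@9, authorship 1..2...3..
After op 4 (move_right): buffer="jtvjtdjjag" (len 10), cursors c1@3 c4@4 c2@6 c3@10, authorship 1..2...3..
After op 5 (insert('p')): buffer="jtvpjptdpjjagp" (len 14), cursors c1@4 c4@6 c2@9 c3@14, authorship 1..124..2.3..3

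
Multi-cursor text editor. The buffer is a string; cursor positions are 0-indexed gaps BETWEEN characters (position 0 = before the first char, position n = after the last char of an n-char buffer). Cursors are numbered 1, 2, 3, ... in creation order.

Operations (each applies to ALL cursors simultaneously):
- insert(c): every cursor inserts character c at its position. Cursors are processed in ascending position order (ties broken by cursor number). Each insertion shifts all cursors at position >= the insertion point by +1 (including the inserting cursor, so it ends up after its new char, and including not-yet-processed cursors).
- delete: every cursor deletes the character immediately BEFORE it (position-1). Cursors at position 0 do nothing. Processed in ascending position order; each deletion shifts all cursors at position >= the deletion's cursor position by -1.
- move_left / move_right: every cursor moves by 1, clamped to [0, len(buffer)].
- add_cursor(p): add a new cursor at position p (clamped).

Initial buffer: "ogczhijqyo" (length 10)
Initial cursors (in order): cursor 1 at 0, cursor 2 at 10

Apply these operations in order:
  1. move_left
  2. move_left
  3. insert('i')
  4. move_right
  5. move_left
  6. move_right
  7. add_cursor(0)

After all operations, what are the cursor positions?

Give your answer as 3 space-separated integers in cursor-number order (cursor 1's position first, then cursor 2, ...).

Answer: 2 11 0

Derivation:
After op 1 (move_left): buffer="ogczhijqyo" (len 10), cursors c1@0 c2@9, authorship ..........
After op 2 (move_left): buffer="ogczhijqyo" (len 10), cursors c1@0 c2@8, authorship ..........
After op 3 (insert('i')): buffer="iogczhijqiyo" (len 12), cursors c1@1 c2@10, authorship 1........2..
After op 4 (move_right): buffer="iogczhijqiyo" (len 12), cursors c1@2 c2@11, authorship 1........2..
After op 5 (move_left): buffer="iogczhijqiyo" (len 12), cursors c1@1 c2@10, authorship 1........2..
After op 6 (move_right): buffer="iogczhijqiyo" (len 12), cursors c1@2 c2@11, authorship 1........2..
After op 7 (add_cursor(0)): buffer="iogczhijqiyo" (len 12), cursors c3@0 c1@2 c2@11, authorship 1........2..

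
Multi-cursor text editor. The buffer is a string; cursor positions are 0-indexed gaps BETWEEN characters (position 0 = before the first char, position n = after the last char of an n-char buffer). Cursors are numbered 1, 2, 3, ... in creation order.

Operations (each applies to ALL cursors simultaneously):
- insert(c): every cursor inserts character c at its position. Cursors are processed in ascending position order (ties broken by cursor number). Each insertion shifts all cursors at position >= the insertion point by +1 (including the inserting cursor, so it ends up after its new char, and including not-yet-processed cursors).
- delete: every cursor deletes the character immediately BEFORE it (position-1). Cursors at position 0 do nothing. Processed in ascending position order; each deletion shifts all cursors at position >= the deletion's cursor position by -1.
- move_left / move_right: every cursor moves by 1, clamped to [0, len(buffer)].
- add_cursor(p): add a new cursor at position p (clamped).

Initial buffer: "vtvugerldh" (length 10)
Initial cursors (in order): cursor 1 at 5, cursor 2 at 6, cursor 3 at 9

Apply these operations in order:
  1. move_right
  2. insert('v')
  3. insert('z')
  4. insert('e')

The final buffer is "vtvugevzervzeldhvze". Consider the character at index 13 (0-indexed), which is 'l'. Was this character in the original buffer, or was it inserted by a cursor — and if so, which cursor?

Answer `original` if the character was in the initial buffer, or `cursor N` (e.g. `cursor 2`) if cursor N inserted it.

Answer: original

Derivation:
After op 1 (move_right): buffer="vtvugerldh" (len 10), cursors c1@6 c2@7 c3@10, authorship ..........
After op 2 (insert('v')): buffer="vtvugevrvldhv" (len 13), cursors c1@7 c2@9 c3@13, authorship ......1.2...3
After op 3 (insert('z')): buffer="vtvugevzrvzldhvz" (len 16), cursors c1@8 c2@11 c3@16, authorship ......11.22...33
After op 4 (insert('e')): buffer="vtvugevzervzeldhvze" (len 19), cursors c1@9 c2@13 c3@19, authorship ......111.222...333
Authorship (.=original, N=cursor N): . . . . . . 1 1 1 . 2 2 2 . . . 3 3 3
Index 13: author = original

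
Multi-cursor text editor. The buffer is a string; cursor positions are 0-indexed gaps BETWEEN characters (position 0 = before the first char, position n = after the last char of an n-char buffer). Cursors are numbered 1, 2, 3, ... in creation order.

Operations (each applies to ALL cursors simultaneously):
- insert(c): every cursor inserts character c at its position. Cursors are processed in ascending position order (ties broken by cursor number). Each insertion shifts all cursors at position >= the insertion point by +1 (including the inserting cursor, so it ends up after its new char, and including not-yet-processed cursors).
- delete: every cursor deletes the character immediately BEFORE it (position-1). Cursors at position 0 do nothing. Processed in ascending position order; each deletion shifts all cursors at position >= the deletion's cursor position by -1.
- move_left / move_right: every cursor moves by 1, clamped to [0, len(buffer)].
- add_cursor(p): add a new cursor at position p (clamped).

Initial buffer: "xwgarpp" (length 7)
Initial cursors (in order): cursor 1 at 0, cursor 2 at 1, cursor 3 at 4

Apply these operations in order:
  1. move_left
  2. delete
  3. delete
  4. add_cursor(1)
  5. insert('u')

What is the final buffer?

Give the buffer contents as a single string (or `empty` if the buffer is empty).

Answer: uuxuuarpp

Derivation:
After op 1 (move_left): buffer="xwgarpp" (len 7), cursors c1@0 c2@0 c3@3, authorship .......
After op 2 (delete): buffer="xwarpp" (len 6), cursors c1@0 c2@0 c3@2, authorship ......
After op 3 (delete): buffer="xarpp" (len 5), cursors c1@0 c2@0 c3@1, authorship .....
After op 4 (add_cursor(1)): buffer="xarpp" (len 5), cursors c1@0 c2@0 c3@1 c4@1, authorship .....
After op 5 (insert('u')): buffer="uuxuuarpp" (len 9), cursors c1@2 c2@2 c3@5 c4@5, authorship 12.34....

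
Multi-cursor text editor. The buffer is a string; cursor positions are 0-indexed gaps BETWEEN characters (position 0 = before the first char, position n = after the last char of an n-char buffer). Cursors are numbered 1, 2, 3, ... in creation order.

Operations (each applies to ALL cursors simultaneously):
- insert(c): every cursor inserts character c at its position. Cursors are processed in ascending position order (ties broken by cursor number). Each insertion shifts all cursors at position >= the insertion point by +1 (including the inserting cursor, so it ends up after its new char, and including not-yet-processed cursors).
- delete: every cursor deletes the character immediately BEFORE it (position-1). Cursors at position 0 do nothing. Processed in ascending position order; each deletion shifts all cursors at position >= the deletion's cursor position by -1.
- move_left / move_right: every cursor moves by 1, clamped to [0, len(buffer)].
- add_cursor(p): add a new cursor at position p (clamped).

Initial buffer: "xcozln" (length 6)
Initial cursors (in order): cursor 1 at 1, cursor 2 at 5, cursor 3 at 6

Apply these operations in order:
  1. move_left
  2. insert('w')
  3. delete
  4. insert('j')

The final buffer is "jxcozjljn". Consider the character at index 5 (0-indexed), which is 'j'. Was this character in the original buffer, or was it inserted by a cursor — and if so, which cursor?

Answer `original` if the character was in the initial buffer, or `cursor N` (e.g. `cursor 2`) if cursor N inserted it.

After op 1 (move_left): buffer="xcozln" (len 6), cursors c1@0 c2@4 c3@5, authorship ......
After op 2 (insert('w')): buffer="wxcozwlwn" (len 9), cursors c1@1 c2@6 c3@8, authorship 1....2.3.
After op 3 (delete): buffer="xcozln" (len 6), cursors c1@0 c2@4 c3@5, authorship ......
After op 4 (insert('j')): buffer="jxcozjljn" (len 9), cursors c1@1 c2@6 c3@8, authorship 1....2.3.
Authorship (.=original, N=cursor N): 1 . . . . 2 . 3 .
Index 5: author = 2

Answer: cursor 2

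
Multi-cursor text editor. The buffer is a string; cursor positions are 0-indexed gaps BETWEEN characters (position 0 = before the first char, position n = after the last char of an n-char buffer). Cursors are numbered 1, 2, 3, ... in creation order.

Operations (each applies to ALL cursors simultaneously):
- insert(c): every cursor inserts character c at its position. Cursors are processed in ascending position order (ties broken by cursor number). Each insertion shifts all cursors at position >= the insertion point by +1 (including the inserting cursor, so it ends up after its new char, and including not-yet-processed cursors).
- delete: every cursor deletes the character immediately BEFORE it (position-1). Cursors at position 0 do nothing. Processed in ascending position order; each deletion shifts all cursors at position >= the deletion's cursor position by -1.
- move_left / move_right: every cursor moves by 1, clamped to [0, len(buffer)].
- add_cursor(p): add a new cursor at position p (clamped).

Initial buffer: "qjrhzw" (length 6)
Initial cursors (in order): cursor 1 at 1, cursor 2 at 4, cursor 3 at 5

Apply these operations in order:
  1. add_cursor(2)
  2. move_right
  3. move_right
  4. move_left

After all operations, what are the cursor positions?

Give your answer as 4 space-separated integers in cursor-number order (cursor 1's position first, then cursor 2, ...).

After op 1 (add_cursor(2)): buffer="qjrhzw" (len 6), cursors c1@1 c4@2 c2@4 c3@5, authorship ......
After op 2 (move_right): buffer="qjrhzw" (len 6), cursors c1@2 c4@3 c2@5 c3@6, authorship ......
After op 3 (move_right): buffer="qjrhzw" (len 6), cursors c1@3 c4@4 c2@6 c3@6, authorship ......
After op 4 (move_left): buffer="qjrhzw" (len 6), cursors c1@2 c4@3 c2@5 c3@5, authorship ......

Answer: 2 5 5 3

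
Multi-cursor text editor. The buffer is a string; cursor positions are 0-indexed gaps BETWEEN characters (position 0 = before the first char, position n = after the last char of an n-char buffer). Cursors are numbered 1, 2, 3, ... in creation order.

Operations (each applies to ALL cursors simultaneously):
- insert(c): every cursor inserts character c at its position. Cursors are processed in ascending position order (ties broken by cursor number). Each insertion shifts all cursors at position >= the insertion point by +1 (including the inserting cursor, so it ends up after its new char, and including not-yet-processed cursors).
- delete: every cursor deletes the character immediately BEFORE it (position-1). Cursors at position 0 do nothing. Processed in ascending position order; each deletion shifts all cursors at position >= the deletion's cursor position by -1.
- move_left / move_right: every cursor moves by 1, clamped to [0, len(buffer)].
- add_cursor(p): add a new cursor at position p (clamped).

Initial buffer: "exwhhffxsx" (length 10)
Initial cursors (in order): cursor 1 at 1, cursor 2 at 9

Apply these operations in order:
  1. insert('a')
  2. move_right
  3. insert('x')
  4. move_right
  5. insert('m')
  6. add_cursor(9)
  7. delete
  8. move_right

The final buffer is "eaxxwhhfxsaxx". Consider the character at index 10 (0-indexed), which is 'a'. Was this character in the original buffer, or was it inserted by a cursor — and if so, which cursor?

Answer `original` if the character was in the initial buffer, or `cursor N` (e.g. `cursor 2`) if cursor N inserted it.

After op 1 (insert('a')): buffer="eaxwhhffxsax" (len 12), cursors c1@2 c2@11, authorship .1........2.
After op 2 (move_right): buffer="eaxwhhffxsax" (len 12), cursors c1@3 c2@12, authorship .1........2.
After op 3 (insert('x')): buffer="eaxxwhhffxsaxx" (len 14), cursors c1@4 c2@14, authorship .1.1.......2.2
After op 4 (move_right): buffer="eaxxwhhffxsaxx" (len 14), cursors c1@5 c2@14, authorship .1.1.......2.2
After op 5 (insert('m')): buffer="eaxxwmhhffxsaxxm" (len 16), cursors c1@6 c2@16, authorship .1.1.1......2.22
After op 6 (add_cursor(9)): buffer="eaxxwmhhffxsaxxm" (len 16), cursors c1@6 c3@9 c2@16, authorship .1.1.1......2.22
After op 7 (delete): buffer="eaxxwhhfxsaxx" (len 13), cursors c1@5 c3@7 c2@13, authorship .1.1......2.2
After op 8 (move_right): buffer="eaxxwhhfxsaxx" (len 13), cursors c1@6 c3@8 c2@13, authorship .1.1......2.2
Authorship (.=original, N=cursor N): . 1 . 1 . . . . . . 2 . 2
Index 10: author = 2

Answer: cursor 2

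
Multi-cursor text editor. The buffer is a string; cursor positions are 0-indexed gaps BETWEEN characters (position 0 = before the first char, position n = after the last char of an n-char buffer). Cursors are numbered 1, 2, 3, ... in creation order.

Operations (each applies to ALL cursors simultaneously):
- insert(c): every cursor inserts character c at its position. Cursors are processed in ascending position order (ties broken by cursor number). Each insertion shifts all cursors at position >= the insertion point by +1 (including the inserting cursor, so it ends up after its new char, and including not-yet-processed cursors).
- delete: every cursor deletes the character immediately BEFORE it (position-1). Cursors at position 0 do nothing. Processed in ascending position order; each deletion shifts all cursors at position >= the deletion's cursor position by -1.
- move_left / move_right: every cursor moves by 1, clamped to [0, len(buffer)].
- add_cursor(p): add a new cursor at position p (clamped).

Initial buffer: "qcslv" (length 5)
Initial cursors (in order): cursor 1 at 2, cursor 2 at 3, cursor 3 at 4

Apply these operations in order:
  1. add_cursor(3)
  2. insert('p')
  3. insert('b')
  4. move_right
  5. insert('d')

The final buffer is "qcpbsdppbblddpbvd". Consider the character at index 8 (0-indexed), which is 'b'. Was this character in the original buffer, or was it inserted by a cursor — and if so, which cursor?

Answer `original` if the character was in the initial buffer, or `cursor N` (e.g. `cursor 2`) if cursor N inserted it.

After op 1 (add_cursor(3)): buffer="qcslv" (len 5), cursors c1@2 c2@3 c4@3 c3@4, authorship .....
After op 2 (insert('p')): buffer="qcpspplpv" (len 9), cursors c1@3 c2@6 c4@6 c3@8, authorship ..1.24.3.
After op 3 (insert('b')): buffer="qcpbsppbblpbv" (len 13), cursors c1@4 c2@9 c4@9 c3@12, authorship ..11.2424.33.
After op 4 (move_right): buffer="qcpbsppbblpbv" (len 13), cursors c1@5 c2@10 c4@10 c3@13, authorship ..11.2424.33.
After op 5 (insert('d')): buffer="qcpbsdppbblddpbvd" (len 17), cursors c1@6 c2@13 c4@13 c3@17, authorship ..11.12424.2433.3
Authorship (.=original, N=cursor N): . . 1 1 . 1 2 4 2 4 . 2 4 3 3 . 3
Index 8: author = 2

Answer: cursor 2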